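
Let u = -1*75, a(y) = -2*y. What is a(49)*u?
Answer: 7350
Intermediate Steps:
u = -75
a(49)*u = -2*49*(-75) = -98*(-75) = 7350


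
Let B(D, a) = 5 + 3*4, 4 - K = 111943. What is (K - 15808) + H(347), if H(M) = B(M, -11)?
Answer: -127730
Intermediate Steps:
K = -111939 (K = 4 - 1*111943 = 4 - 111943 = -111939)
B(D, a) = 17 (B(D, a) = 5 + 12 = 17)
H(M) = 17
(K - 15808) + H(347) = (-111939 - 15808) + 17 = -127747 + 17 = -127730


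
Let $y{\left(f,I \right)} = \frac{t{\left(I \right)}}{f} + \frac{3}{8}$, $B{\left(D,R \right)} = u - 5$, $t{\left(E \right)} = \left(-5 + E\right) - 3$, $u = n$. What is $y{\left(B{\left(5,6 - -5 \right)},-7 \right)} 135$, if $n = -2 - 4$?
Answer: $\frac{20655}{88} \approx 234.72$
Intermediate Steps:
$n = -6$ ($n = -2 - 4 = -6$)
$u = -6$
$t{\left(E \right)} = -8 + E$
$B{\left(D,R \right)} = -11$ ($B{\left(D,R \right)} = -6 - 5 = -11$)
$y{\left(f,I \right)} = \frac{3}{8} + \frac{-8 + I}{f}$ ($y{\left(f,I \right)} = \frac{-8 + I}{f} + \frac{3}{8} = \frac{3}{8} + \frac{-8 + I}{f}$)
$y{\left(B{\left(5,6 - -5 \right)},-7 \right)} 135 = \frac{-8 - 7 + \frac{3}{8} \left(-11\right)}{-11} \cdot 135 = - \frac{-8 - 7 - \frac{33}{8}}{11} \cdot 135 = \left(- \frac{1}{11}\right) \left(- \frac{153}{8}\right) 135 = \frac{153}{88} \cdot 135 = \frac{20655}{88}$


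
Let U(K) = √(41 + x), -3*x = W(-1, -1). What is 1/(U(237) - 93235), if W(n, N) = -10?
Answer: -279705/26078295542 - √399/26078295542 ≈ -1.0726e-5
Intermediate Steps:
x = 10/3 (x = -⅓*(-10) = 10/3 ≈ 3.3333)
U(K) = √399/3 (U(K) = √(41 + 10/3) = √(133/3) = √399/3)
1/(U(237) - 93235) = 1/(√399/3 - 93235) = 1/(-93235 + √399/3)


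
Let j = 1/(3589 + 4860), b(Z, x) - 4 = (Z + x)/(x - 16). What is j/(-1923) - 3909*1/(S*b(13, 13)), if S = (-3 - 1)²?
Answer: 27219082315/519917664 ≈ 52.353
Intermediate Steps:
b(Z, x) = 4 + (Z + x)/(-16 + x) (b(Z, x) = 4 + (Z + x)/(x - 16) = 4 + (Z + x)/(-16 + x))
S = 16 (S = (-4)² = 16)
j = 1/8449 ≈ 0.00011836
j/(-1923) - 3909*1/(S*b(13, 13)) = (1/8449)/(-1923) - 3909*(-16 + 13)/(16*(-64 + 13 + 5*13)) = (1/8449)*(-1/1923) - 3909*(-3/(16*(-64 + 13 + 65))) = -1/16247427 - 3909/(16*(-⅓*14)) = -1/16247427 - 3909/(16*(-14/3)) = -1/16247427 - 3909/(-224/3) = -1/16247427 - 3909*(-3/224) = -1/16247427 + 11727/224 = 27219082315/519917664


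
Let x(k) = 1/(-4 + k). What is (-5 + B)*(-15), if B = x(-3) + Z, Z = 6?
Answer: -90/7 ≈ -12.857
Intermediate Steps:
B = 41/7 (B = 1/(-4 - 3) + 6 = 1/(-7) + 6 = -⅐ + 6 = 41/7 ≈ 5.8571)
(-5 + B)*(-15) = (-5 + 41/7)*(-15) = (6/7)*(-15) = -90/7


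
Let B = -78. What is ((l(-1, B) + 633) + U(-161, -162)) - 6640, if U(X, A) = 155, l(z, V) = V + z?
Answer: -5931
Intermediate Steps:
((l(-1, B) + 633) + U(-161, -162)) - 6640 = (((-78 - 1) + 633) + 155) - 6640 = ((-79 + 633) + 155) - 6640 = (554 + 155) - 6640 = 709 - 6640 = -5931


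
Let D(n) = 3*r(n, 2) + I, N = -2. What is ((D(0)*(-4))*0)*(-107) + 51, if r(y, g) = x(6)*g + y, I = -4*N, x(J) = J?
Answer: 51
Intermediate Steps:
I = 8 (I = -4*(-2) = 8)
r(y, g) = y + 6*g (r(y, g) = 6*g + y = y + 6*g)
D(n) = 44 + 3*n (D(n) = 3*(n + 6*2) + 8 = 3*(n + 12) + 8 = 3*(12 + n) + 8 = (36 + 3*n) + 8 = 44 + 3*n)
((D(0)*(-4))*0)*(-107) + 51 = (((44 + 3*0)*(-4))*0)*(-107) + 51 = (((44 + 0)*(-4))*0)*(-107) + 51 = ((44*(-4))*0)*(-107) + 51 = -176*0*(-107) + 51 = 0*(-107) + 51 = 0 + 51 = 51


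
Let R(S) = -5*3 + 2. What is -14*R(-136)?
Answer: 182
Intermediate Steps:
R(S) = -13 (R(S) = -15 + 2 = -13)
-14*R(-136) = -14*(-13) = 182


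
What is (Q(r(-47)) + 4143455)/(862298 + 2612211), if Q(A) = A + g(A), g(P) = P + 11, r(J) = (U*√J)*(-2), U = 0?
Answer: 4143466/3474509 ≈ 1.1925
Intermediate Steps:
r(J) = 0 (r(J) = (0*√J)*(-2) = 0*(-2) = 0)
g(P) = 11 + P
Q(A) = 11 + 2*A (Q(A) = A + (11 + A) = 11 + 2*A)
(Q(r(-47)) + 4143455)/(862298 + 2612211) = ((11 + 2*0) + 4143455)/(862298 + 2612211) = ((11 + 0) + 4143455)/3474509 = (11 + 4143455)*(1/3474509) = 4143466*(1/3474509) = 4143466/3474509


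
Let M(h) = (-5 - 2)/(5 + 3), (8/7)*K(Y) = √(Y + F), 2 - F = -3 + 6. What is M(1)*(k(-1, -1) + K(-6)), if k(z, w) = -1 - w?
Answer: -49*I*√7/64 ≈ -2.0257*I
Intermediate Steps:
F = -1 (F = 2 - (-3 + 6) = 2 - 1*3 = 2 - 3 = -1)
K(Y) = 7*√(-1 + Y)/8 (K(Y) = 7*√(Y - 1)/8 = 7*√(-1 + Y)/8)
M(h) = -7/8
M(1)*(k(-1, -1) + K(-6)) = -7*((-1 - 1*(-1)) + 7*√(-1 - 6)/8)/8 = -7*((-1 + 1) + 7*√(-7)/8)/8 = -7*(0 + 7*(I*√7)/8)/8 = -7*(0 + 7*I*√7/8)/8 = -49*I*√7/64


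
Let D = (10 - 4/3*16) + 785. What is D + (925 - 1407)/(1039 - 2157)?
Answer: 1298162/1677 ≈ 774.10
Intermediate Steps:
D = 2321/3 (D = (10 - 4*⅓*16) + 785 = (10 - 4/3*16) + 785 = (10 - 64/3) + 785 = -34/3 + 785 = 2321/3 ≈ 773.67)
D + (925 - 1407)/(1039 - 2157) = 2321/3 + (925 - 1407)/(1039 - 2157) = 2321/3 - 482/(-1118) = 2321/3 - 482*(-1/1118) = 2321/3 + 241/559 = 1298162/1677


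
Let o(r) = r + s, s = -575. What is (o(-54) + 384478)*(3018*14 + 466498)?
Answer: 195283178750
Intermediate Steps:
o(r) = -575 + r (o(r) = r - 575 = -575 + r)
(o(-54) + 384478)*(3018*14 + 466498) = ((-575 - 54) + 384478)*(3018*14 + 466498) = (-629 + 384478)*(42252 + 466498) = 383849*508750 = 195283178750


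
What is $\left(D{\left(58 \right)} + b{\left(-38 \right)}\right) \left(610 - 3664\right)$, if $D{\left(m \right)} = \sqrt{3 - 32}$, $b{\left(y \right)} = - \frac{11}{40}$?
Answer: $\frac{16797}{20} - 3054 i \sqrt{29} \approx 839.85 - 16446.0 i$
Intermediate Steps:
$b{\left(y \right)} = - \frac{11}{40}$ ($b{\left(y \right)} = \left(-11\right) \frac{1}{40} = - \frac{11}{40}$)
$D{\left(m \right)} = i \sqrt{29}$ ($D{\left(m \right)} = \sqrt{-29} = i \sqrt{29}$)
$\left(D{\left(58 \right)} + b{\left(-38 \right)}\right) \left(610 - 3664\right) = \left(i \sqrt{29} - \frac{11}{40}\right) \left(610 - 3664\right) = \left(- \frac{11}{40} + i \sqrt{29}\right) \left(-3054\right) = \frac{16797}{20} - 3054 i \sqrt{29}$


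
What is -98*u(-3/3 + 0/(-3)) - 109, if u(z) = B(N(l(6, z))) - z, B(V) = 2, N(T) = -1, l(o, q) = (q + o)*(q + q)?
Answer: -403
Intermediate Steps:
l(o, q) = 2*q*(o + q) (l(o, q) = (o + q)*(2*q) = 2*q*(o + q))
u(z) = 2 - z
-98*u(-3/3 + 0/(-3)) - 109 = -98*(2 - (-3/3 + 0/(-3))) - 109 = -98*(2 - (-3*1/3 + 0*(-1/3))) - 109 = -98*(2 - (-1 + 0)) - 109 = -98*(2 - 1*(-1)) - 109 = -98*(2 + 1) - 109 = -98*3 - 109 = -294 - 109 = -403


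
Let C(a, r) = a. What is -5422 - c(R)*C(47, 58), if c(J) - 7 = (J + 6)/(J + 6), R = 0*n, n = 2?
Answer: -5798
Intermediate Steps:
R = 0 (R = 0*2 = 0)
c(J) = 8 (c(J) = 7 + (J + 6)/(J + 6) = 7 + (6 + J)/(6 + J) = 7 + 1 = 8)
-5422 - c(R)*C(47, 58) = -5422 - 8*47 = -5422 - 1*376 = -5422 - 376 = -5798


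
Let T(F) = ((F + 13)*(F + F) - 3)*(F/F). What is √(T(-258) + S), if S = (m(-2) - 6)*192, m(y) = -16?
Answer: 3*√13577 ≈ 349.56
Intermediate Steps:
T(F) = -3 + 2*F*(13 + F) (T(F) = ((13 + F)*(2*F) - 3)*1 = (2*F*(13 + F) - 3)*1 = (-3 + 2*F*(13 + F))*1 = -3 + 2*F*(13 + F))
S = -4224 (S = (-16 - 6)*192 = -22*192 = -4224)
√(T(-258) + S) = √((-3 + 2*(-258)² + 26*(-258)) - 4224) = √((-3 + 2*66564 - 6708) - 4224) = √((-3 + 133128 - 6708) - 4224) = √(126417 - 4224) = √122193 = 3*√13577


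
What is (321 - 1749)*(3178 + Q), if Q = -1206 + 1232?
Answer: -4575312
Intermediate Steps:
Q = 26
(321 - 1749)*(3178 + Q) = (321 - 1749)*(3178 + 26) = -1428*3204 = -4575312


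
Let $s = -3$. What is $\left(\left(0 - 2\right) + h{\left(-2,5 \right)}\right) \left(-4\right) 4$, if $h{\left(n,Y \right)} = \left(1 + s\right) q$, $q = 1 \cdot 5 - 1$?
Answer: $160$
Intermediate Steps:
$q = 4$ ($q = 5 - 1 = 4$)
$h{\left(n,Y \right)} = -8$ ($h{\left(n,Y \right)} = \left(1 - 3\right) 4 = \left(-2\right) 4 = -8$)
$\left(\left(0 - 2\right) + h{\left(-2,5 \right)}\right) \left(-4\right) 4 = \left(\left(0 - 2\right) - 8\right) \left(-4\right) 4 = \left(-2 - 8\right) \left(-4\right) 4 = \left(-10\right) \left(-4\right) 4 = 40 \cdot 4 = 160$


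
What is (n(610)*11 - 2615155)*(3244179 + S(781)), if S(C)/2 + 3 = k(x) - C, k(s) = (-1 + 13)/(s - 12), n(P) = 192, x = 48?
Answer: -25419251151905/3 ≈ -8.4731e+12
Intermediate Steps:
k(s) = 12/(-12 + s)
S(C) = -16/3 - 2*C (S(C) = -6 + 2*(12/(-12 + 48) - C) = -6 + 2*(12/36 - C) = -6 + 2*(12*(1/36) - C) = -6 + 2*(1/3 - C) = -6 + (2/3 - 2*C) = -16/3 - 2*C)
(n(610)*11 - 2615155)*(3244179 + S(781)) = (192*11 - 2615155)*(3244179 + (-16/3 - 2*781)) = (2112 - 2615155)*(3244179 + (-16/3 - 1562)) = -2613043*(3244179 - 4702/3) = -2613043*9727835/3 = -25419251151905/3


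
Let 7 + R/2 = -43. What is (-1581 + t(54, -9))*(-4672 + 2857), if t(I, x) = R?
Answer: 3051015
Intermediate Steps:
R = -100 (R = -14 + 2*(-43) = -14 - 86 = -100)
t(I, x) = -100
(-1581 + t(54, -9))*(-4672 + 2857) = (-1581 - 100)*(-4672 + 2857) = -1681*(-1815) = 3051015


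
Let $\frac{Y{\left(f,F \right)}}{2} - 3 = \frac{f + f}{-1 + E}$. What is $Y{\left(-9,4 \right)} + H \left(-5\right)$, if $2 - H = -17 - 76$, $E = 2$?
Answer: $-505$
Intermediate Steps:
$H = 95$ ($H = 2 - \left(-17 - 76\right) = 2 - -93 = 2 + 93 = 95$)
$Y{\left(f,F \right)} = 6 + 4 f$ ($Y{\left(f,F \right)} = 6 + 2 \frac{f + f}{-1 + 2} = 6 + 2 \frac{2 f}{1} = 6 + 2 \cdot 2 f 1 = 6 + 2 \cdot 2 f = 6 + 4 f$)
$Y{\left(-9,4 \right)} + H \left(-5\right) = \left(6 + 4 \left(-9\right)\right) + 95 \left(-5\right) = \left(6 - 36\right) - 475 = -30 - 475 = -505$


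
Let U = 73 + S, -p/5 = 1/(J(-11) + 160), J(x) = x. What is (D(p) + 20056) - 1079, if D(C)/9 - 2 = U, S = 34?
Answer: 19958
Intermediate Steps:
p = -5/149 (p = -5/(-11 + 160) = -5/149 ≈ -0.033557)
U = 107 (U = 73 + 34 = 107)
D(C) = 981 (D(C) = 18 + 9*107 = 18 + 963 = 981)
(D(p) + 20056) - 1079 = (981 + 20056) - 1079 = 21037 - 1079 = 19958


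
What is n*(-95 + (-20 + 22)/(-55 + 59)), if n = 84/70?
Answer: -567/5 ≈ -113.40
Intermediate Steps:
n = 6/5 (n = 84*(1/70) = 6/5 ≈ 1.2000)
n*(-95 + (-20 + 22)/(-55 + 59)) = 6*(-95 + (-20 + 22)/(-55 + 59))/5 = 6*(-95 + 2/4)/5 = 6*(-95 + 2*(¼))/5 = 6*(-95 + ½)/5 = (6/5)*(-189/2) = -567/5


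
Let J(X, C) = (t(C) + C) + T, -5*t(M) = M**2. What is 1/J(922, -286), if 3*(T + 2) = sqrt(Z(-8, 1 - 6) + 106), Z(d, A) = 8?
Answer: -624270/10392347069 - 25*sqrt(114)/20784694138 ≈ -6.0083e-5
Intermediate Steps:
T = -2 + sqrt(114)/3 (T = -2 + sqrt(8 + 106)/3 = -2 + sqrt(114)/3 ≈ 1.5590)
t(M) = -M**2/5
J(X, C) = -2 + C - C**2/5 + sqrt(114)/3 (J(X, C) = (-C**2/5 + C) + (-2 + sqrt(114)/3) = (C - C**2/5) + (-2 + sqrt(114)/3) = -2 + C - C**2/5 + sqrt(114)/3)
1/J(922, -286) = 1/(-2 - 286 - 1/5*(-286)**2 + sqrt(114)/3) = 1/(-2 - 286 - 1/5*81796 + sqrt(114)/3) = 1/(-2 - 286 - 81796/5 + sqrt(114)/3) = 1/(-83236/5 + sqrt(114)/3)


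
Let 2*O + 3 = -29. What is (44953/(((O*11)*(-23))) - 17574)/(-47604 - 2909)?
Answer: 71094599/204476624 ≈ 0.34769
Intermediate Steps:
O = -16 (O = -3/2 + (½)*(-29) = -3/2 - 29/2 = -16)
(44953/(((O*11)*(-23))) - 17574)/(-47604 - 2909) = (44953/((-16*11*(-23))) - 17574)/(-47604 - 2909) = (44953/((-176*(-23))) - 17574)/(-50513) = (44953/4048 - 17574)*(-1/50513) = -71094599/4048*(-1/50513) = 71094599/204476624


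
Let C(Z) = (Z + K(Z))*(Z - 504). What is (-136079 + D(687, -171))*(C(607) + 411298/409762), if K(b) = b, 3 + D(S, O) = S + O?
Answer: -3473056630463466/204881 ≈ -1.6952e+10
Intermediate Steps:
D(S, O) = -3 + O + S (D(S, O) = -3 + (S + O) = -3 + (O + S) = -3 + O + S)
C(Z) = 2*Z*(-504 + Z) (C(Z) = (Z + Z)*(Z - 504) = (2*Z)*(-504 + Z) = 2*Z*(-504 + Z))
(-136079 + D(687, -171))*(C(607) + 411298/409762) = (-136079 + (-3 - 171 + 687))*(2*607*(-504 + 607) + 411298/409762) = (-136079 + 513)*(2*607*103 + 411298*(1/409762)) = -135566*(125042 + 205649/204881) = -135566*25618935651/204881 = -3473056630463466/204881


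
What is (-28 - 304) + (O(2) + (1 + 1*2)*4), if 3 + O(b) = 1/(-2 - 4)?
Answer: -1939/6 ≈ -323.17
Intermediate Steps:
O(b) = -19/6 (O(b) = -3 + 1/(-2 - 4) = -3 + 1/(-6) = -3 - ⅙ = -19/6)
(-28 - 304) + (O(2) + (1 + 1*2)*4) = (-28 - 304) + (-19/6 + (1 + 1*2)*4) = -332 + (-19/6 + (1 + 2)*4) = -332 + (-19/6 + 3*4) = -332 + (-19/6 + 12) = -332 + 53/6 = -1939/6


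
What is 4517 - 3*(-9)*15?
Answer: 4922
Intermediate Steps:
4517 - 3*(-9)*15 = 4517 + 27*15 = 4517 + 405 = 4922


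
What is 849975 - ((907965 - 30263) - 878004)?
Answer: 850277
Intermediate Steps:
849975 - ((907965 - 30263) - 878004) = 849975 - (877702 - 878004) = 849975 - 1*(-302) = 849975 + 302 = 850277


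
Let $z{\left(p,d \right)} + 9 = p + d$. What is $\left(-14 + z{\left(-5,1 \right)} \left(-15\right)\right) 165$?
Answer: $29865$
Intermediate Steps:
$z{\left(p,d \right)} = -9 + d + p$ ($z{\left(p,d \right)} = -9 + \left(p + d\right) = -9 + \left(d + p\right) = -9 + d + p$)
$\left(-14 + z{\left(-5,1 \right)} \left(-15\right)\right) 165 = \left(-14 + \left(-9 + 1 - 5\right) \left(-15\right)\right) 165 = \left(-14 - -195\right) 165 = \left(-14 + 195\right) 165 = 181 \cdot 165 = 29865$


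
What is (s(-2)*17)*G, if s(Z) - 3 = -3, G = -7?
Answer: 0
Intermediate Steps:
s(Z) = 0 (s(Z) = 3 - 3 = 0)
(s(-2)*17)*G = (0*17)*(-7) = 0*(-7) = 0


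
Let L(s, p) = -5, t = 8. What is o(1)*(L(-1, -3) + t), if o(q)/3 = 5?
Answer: 45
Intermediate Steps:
o(q) = 15 (o(q) = 3*5 = 15)
o(1)*(L(-1, -3) + t) = 15*(-5 + 8) = 15*3 = 45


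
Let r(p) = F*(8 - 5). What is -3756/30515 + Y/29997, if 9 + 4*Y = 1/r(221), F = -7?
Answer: -4734985669/38445055110 ≈ -0.12316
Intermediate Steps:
r(p) = -21 (r(p) = -7*(8 - 5) = -7*3 = -21)
Y = -95/42 (Y = -9/4 + (¼)/(-21) = -9/4 + (¼)*(-1/21) = -9/4 - 1/84 = -95/42 ≈ -2.2619)
-3756/30515 + Y/29997 = -3756/30515 - 95/42/29997 = -3756*1/30515 - 95/42*1/29997 = -3756/30515 - 95/1259874 = -4734985669/38445055110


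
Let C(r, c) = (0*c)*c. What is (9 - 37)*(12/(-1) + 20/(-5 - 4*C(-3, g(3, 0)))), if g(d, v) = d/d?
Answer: 448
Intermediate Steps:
g(d, v) = 1
C(r, c) = 0 (C(r, c) = 0*c = 0)
(9 - 37)*(12/(-1) + 20/(-5 - 4*C(-3, g(3, 0)))) = (9 - 37)*(12/(-1) + 20/(-5 - 4*0)) = -28*(12*(-1) + 20/(-5 + 0)) = -28*(-12 + 20/(-5)) = -28*(-12 + 20*(-⅕)) = -28*(-12 - 4) = -28*(-16) = 448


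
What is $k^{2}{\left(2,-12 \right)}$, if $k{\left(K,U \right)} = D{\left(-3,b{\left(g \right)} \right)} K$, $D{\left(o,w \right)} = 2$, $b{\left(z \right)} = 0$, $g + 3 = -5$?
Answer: $16$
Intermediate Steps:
$g = -8$ ($g = -3 - 5 = -8$)
$k{\left(K,U \right)} = 2 K$
$k^{2}{\left(2,-12 \right)} = \left(2 \cdot 2\right)^{2} = 4^{2} = 16$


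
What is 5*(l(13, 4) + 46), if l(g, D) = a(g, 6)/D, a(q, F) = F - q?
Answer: 885/4 ≈ 221.25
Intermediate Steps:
l(g, D) = (6 - g)/D
5*(l(13, 4) + 46) = 5*((6 - 1*13)/4 + 46) = 5*((6 - 13)/4 + 46) = 5*((¼)*(-7) + 46) = 5*(-7/4 + 46) = 5*(177/4) = 885/4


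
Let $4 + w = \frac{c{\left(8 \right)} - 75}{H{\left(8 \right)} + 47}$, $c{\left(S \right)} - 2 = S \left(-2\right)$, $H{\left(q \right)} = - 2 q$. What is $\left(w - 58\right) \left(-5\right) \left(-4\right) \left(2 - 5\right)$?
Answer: $\frac{120660}{31} \approx 3892.3$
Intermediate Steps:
$c{\left(S \right)} = 2 - 2 S$ ($c{\left(S \right)} = 2 + S \left(-2\right) = 2 - 2 S$)
$w = - \frac{213}{31}$ ($w = -4 + \frac{\left(2 - 16\right) - 75}{\left(-2\right) 8 + 47} = -4 + \frac{\left(2 - 16\right) - 75}{-16 + 47} = -4 + \frac{-14 - 75}{31} = -4 - \frac{89}{31} = - \frac{213}{31} \approx -6.871$)
$\left(w - 58\right) \left(-5\right) \left(-4\right) \left(2 - 5\right) = \left(- \frac{213}{31} - 58\right) \left(-5\right) \left(-4\right) \left(2 - 5\right) = - \frac{2011 \cdot 20 \left(-3\right)}{31} = \left(- \frac{2011}{31}\right) \left(-60\right) = \frac{120660}{31}$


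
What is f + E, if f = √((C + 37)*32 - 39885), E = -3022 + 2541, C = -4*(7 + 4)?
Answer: -481 + I*√40109 ≈ -481.0 + 200.27*I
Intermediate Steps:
C = -44 (C = -4*11 = -44)
E = -481
f = I*√40109 (f = √((-44 + 37)*32 - 39885) = √(-7*32 - 39885) = √(-224 - 39885) = √(-40109) = I*√40109 ≈ 200.27*I)
f + E = I*√40109 - 481 = -481 + I*√40109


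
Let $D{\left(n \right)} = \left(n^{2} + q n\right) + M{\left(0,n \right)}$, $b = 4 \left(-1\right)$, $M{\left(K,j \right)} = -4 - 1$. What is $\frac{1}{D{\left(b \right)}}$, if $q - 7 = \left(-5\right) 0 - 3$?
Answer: $- \frac{1}{5} \approx -0.2$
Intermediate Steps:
$q = 4$ ($q = 7 - 3 = 4$)
$M{\left(K,j \right)} = -5$
$b = -4$
$D{\left(n \right)} = -5 + n^{2} + 4 n$ ($D{\left(n \right)} = \left(n^{2} + 4 n\right) - 5 = -5 + n^{2} + 4 n$)
$\frac{1}{D{\left(b \right)}} = \frac{1}{-5 + \left(-4\right)^{2} + 4 \left(-4\right)} = \frac{1}{-5 + 16 - 16} = \frac{1}{-5} = - \frac{1}{5}$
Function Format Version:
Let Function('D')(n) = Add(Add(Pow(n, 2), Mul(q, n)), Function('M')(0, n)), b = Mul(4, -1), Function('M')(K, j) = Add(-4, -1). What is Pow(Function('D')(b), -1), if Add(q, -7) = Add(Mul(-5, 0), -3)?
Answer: Rational(-1, 5) ≈ -0.20000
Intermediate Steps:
q = 4 (q = Add(7, Add(Mul(-5, 0), -3)) = Add(7, Add(0, -3)) = Add(7, -3) = 4)
Function('M')(K, j) = -5
b = -4
Function('D')(n) = Add(-5, Pow(n, 2), Mul(4, n)) (Function('D')(n) = Add(Add(Pow(n, 2), Mul(4, n)), -5) = Add(-5, Pow(n, 2), Mul(4, n)))
Pow(Function('D')(b), -1) = Pow(Add(-5, Pow(-4, 2), Mul(4, -4)), -1) = Pow(Add(-5, 16, -16), -1) = Pow(-5, -1) = Rational(-1, 5)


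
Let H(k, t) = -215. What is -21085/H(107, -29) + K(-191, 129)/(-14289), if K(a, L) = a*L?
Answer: 20438730/204809 ≈ 99.794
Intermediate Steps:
K(a, L) = L*a
-21085/H(107, -29) + K(-191, 129)/(-14289) = -21085/(-215) + (129*(-191))/(-14289) = -21085*(-1/215) - 24639*(-1/14289) = 4217/43 + 8213/4763 = 20438730/204809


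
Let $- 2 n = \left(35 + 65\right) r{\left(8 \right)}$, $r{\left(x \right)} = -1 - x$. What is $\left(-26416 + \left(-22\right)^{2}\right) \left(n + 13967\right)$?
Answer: $-373861644$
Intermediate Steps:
$n = 450$ ($n = - \frac{\left(35 + 65\right) \left(-1 - 8\right)}{2} = - \frac{100 \left(-1 - 8\right)}{2} = - \frac{100 \left(-9\right)}{2} = \left(- \frac{1}{2}\right) \left(-900\right) = 450$)
$\left(-26416 + \left(-22\right)^{2}\right) \left(n + 13967\right) = \left(-26416 + \left(-22\right)^{2}\right) \left(450 + 13967\right) = \left(-26416 + 484\right) 14417 = \left(-25932\right) 14417 = -373861644$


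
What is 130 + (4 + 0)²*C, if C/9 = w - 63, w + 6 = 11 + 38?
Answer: -2750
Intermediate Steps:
w = 43 (w = -6 + (11 + 38) = -6 + 49 = 43)
C = -180 (C = 9*(43 - 63) = 9*(-20) = -180)
130 + (4 + 0)²*C = 130 + (4 + 0)²*(-180) = 130 + 4²*(-180) = 130 + 16*(-180) = 130 - 2880 = -2750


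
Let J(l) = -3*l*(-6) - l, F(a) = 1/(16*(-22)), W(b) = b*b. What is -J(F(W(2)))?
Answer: 17/352 ≈ 0.048295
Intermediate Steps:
W(b) = b²
F(a) = -1/352 (F(a) = (1/16)*(-1/22) = -1/352)
J(l) = 17*l (J(l) = 18*l - l = 17*l)
-J(F(W(2))) = -17*(-1)/352 = -1*(-17/352) = 17/352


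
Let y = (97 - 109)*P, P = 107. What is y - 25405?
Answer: -26689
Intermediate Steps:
y = -1284 (y = (97 - 109)*107 = -12*107 = -1284)
y - 25405 = -1284 - 25405 = -26689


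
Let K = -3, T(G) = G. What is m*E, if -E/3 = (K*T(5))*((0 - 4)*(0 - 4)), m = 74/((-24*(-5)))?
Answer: 444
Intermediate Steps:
m = 37/60 (m = 74/120 = 74*(1/120) = 37/60 ≈ 0.61667)
E = 720 (E = -3*(-3*5)*(0 - 4)*(0 - 4) = -(-45)*(-4*(-4)) = -(-45)*16 = -3*(-240) = 720)
m*E = (37/60)*720 = 444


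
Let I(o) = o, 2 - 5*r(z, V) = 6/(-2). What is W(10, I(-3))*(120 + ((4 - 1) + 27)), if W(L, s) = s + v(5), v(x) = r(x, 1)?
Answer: -300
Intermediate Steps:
r(z, V) = 1 (r(z, V) = ⅖ - 6/(5*(-2)) = ⅖ - 6*(-1)/(5*2) = ⅖ - ⅕*(-3) = ⅖ + ⅗ = 1)
v(x) = 1
W(L, s) = 1 + s (W(L, s) = s + 1 = 1 + s)
W(10, I(-3))*(120 + ((4 - 1) + 27)) = (1 - 3)*(120 + ((4 - 1) + 27)) = -2*(120 + (3 + 27)) = -2*(120 + 30) = -2*150 = -300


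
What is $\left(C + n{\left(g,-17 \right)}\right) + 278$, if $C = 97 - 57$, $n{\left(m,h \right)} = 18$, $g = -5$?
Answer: $336$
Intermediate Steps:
$C = 40$ ($C = 97 - 57 = 40$)
$\left(C + n{\left(g,-17 \right)}\right) + 278 = \left(40 + 18\right) + 278 = 58 + 278 = 336$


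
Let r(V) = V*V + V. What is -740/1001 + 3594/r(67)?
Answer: 113077/2280278 ≈ 0.049589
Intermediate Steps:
r(V) = V + V**2 (r(V) = V**2 + V = V + V**2)
-740/1001 + 3594/r(67) = -740/1001 + 3594/((67*(1 + 67))) = -740*1/1001 + 3594/((67*68)) = -740/1001 + 3594/4556 = -740/1001 + 3594*(1/4556) = -740/1001 + 1797/2278 = 113077/2280278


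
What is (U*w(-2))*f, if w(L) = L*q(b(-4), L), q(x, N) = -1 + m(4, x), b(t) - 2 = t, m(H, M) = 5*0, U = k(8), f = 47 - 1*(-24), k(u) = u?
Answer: 1136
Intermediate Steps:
f = 71 (f = 47 + 24 = 71)
U = 8
m(H, M) = 0
b(t) = 2 + t
q(x, N) = -1 (q(x, N) = -1 + 0 = -1)
w(L) = -L (w(L) = L*(-1) = -L)
(U*w(-2))*f = (8*(-1*(-2)))*71 = (8*2)*71 = 16*71 = 1136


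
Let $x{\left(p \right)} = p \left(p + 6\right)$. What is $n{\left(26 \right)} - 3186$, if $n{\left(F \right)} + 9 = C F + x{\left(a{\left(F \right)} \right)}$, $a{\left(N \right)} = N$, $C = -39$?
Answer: $-3377$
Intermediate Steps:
$x{\left(p \right)} = p \left(6 + p\right)$
$n{\left(F \right)} = -9 - 39 F + F \left(6 + F\right)$ ($n{\left(F \right)} = -9 + \left(- 39 F + F \left(6 + F\right)\right) = -9 - 39 F + F \left(6 + F\right)$)
$n{\left(26 \right)} - 3186 = \left(-9 + 26^{2} - 858\right) - 3186 = \left(-9 + 676 - 858\right) - 3186 = -191 - 3186 = -3377$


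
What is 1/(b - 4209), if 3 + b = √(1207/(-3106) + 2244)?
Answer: -13082472/55096403407 - 17*√74894978/55096403407 ≈ -0.00024012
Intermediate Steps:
b = -3 + 17*√74894978/3106 (b = -3 + √(1207/(-3106) + 2244) = -3 + √(1207*(-1/3106) + 2244) = -3 + √(-1207/3106 + 2244) = -3 + √(6968657/3106) = -3 + 17*√74894978/3106 ≈ 44.367)
1/(b - 4209) = 1/((-3 + 17*√74894978/3106) - 4209) = 1/(-4212 + 17*√74894978/3106)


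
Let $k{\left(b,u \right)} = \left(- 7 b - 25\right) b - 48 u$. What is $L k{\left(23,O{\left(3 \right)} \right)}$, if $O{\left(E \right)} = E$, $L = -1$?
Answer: $4422$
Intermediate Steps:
$k{\left(b,u \right)} = - 48 u + b \left(-25 - 7 b\right)$ ($k{\left(b,u \right)} = \left(-25 - 7 b\right) b - 48 u = b \left(-25 - 7 b\right) - 48 u = - 48 u + b \left(-25 - 7 b\right)$)
$L k{\left(23,O{\left(3 \right)} \right)} = - (\left(-48\right) 3 - 575 - 7 \cdot 23^{2}) = - (-144 - 575 - 3703) = \left(-1\right) \left(-4422\right) = 4422$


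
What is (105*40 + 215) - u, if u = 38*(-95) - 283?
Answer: 8308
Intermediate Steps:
u = -3893 (u = -3610 - 283 = -3893)
(105*40 + 215) - u = (105*40 + 215) - 1*(-3893) = (4200 + 215) + 3893 = 4415 + 3893 = 8308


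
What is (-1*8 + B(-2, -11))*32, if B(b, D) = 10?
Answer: 64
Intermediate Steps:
(-1*8 + B(-2, -11))*32 = (-1*8 + 10)*32 = (-8 + 10)*32 = 2*32 = 64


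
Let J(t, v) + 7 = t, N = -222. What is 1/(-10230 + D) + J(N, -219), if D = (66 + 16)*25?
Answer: -1873221/8180 ≈ -229.00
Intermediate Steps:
J(t, v) = -7 + t
D = 2050 (D = 82*25 = 2050)
1/(-10230 + D) + J(N, -219) = 1/(-10230 + 2050) + (-7 - 222) = 1/(-8180) - 229 = -1/8180 - 229 = -1873221/8180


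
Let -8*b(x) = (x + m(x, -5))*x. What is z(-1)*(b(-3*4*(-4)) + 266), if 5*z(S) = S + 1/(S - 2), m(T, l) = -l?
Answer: 208/15 ≈ 13.867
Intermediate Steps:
z(S) = S/5 + 1/(5*(-2 + S)) (z(S) = (S + 1/(S - 2))/5 = (S + 1/(-2 + S))/5 = S/5 + 1/(5*(-2 + S)))
b(x) = -x*(5 + x)/8 (b(x) = -(x - 1*(-5))*x/8 = -(x + 5)*x/8 = -(5 + x)*x/8 = -x*(5 + x)/8)
z(-1)*(b(-3*4*(-4)) + 266) = ((1 + (-1)² - 2*(-1))/(5*(-2 - 1)))*(--3*4*(-4)*(5 - 3*4*(-4))/8 + 266) = ((⅕)*(1 + 1 + 2)/(-3))*(-(-12*(-4))*(5 - 12*(-4))/8 + 266) = ((⅕)*(-⅓)*4)*(-⅛*48*(5 + 48) + 266) = -4*(-⅛*48*53 + 266)/15 = -4*(-318 + 266)/15 = -4/15*(-52) = 208/15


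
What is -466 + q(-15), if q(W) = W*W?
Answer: -241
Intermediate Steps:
q(W) = W²
-466 + q(-15) = -466 + (-15)² = -466 + 225 = -241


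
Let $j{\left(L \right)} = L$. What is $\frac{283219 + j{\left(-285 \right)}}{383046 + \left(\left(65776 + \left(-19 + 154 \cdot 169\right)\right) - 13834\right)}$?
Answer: $\frac{282934}{460995} \approx 0.61375$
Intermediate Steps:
$\frac{283219 + j{\left(-285 \right)}}{383046 + \left(\left(65776 + \left(-19 + 154 \cdot 169\right)\right) - 13834\right)} = \frac{283219 - 285}{383046 + \left(\left(65776 + \left(-19 + 154 \cdot 169\right)\right) - 13834\right)} = \frac{282934}{383046 + \left(\left(65776 + \left(-19 + 26026\right)\right) - 13834\right)} = \frac{282934}{383046 + \left(\left(65776 + 26007\right) - 13834\right)} = \frac{282934}{383046 + \left(91783 - 13834\right)} = \frac{282934}{383046 + 77949} = \frac{282934}{460995}$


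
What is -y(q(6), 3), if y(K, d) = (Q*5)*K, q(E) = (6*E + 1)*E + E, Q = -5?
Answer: 5700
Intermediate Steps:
q(E) = E + E*(1 + 6*E) (q(E) = (1 + 6*E)*E + E = E*(1 + 6*E) + E = E + E*(1 + 6*E))
y(K, d) = -25*K (y(K, d) = (-5*5)*K = -25*K)
-y(q(6), 3) = -(-25)*2*6*(1 + 3*6) = -(-25)*2*6*(1 + 18) = -(-25)*2*6*19 = -(-25)*228 = -1*(-5700) = 5700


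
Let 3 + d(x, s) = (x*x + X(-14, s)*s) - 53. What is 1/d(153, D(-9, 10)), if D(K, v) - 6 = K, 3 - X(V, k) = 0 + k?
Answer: 1/23335 ≈ 4.2854e-5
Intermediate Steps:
X(V, k) = 3 - k (X(V, k) = 3 - (0 + k) = 3 - k)
D(K, v) = 6 + K
d(x, s) = -56 + x² + s*(3 - s) (d(x, s) = -3 + ((x*x + (3 - s)*s) - 53) = -3 + ((x² + s*(3 - s)) - 53) = -3 + (-53 + x² + s*(3 - s)) = -56 + x² + s*(3 - s))
1/d(153, D(-9, 10)) = 1/(-56 + 153² - (6 - 9)*(-3 + (6 - 9))) = 1/(-56 + 23409 - 1*(-3)*(-3 - 3)) = 1/(-56 + 23409 - 1*(-3)*(-6)) = 1/(-56 + 23409 - 18) = 1/23335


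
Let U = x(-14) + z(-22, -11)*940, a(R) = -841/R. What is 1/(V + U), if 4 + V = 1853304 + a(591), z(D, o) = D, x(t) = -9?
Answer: 591/1083072260 ≈ 5.4567e-7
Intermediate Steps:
V = 1095299459/591 (V = -4 + (1853304 - 841/591) = -4 + 1095301823/591 = 1095299459/591 ≈ 1.8533e+6)
U = -20689 (U = -9 - 22*940 = -9 - 20680 = -20689)
1/(V + U) = 1/(1095299459/591 - 20689) = 1/(1083072260/591) = 591/1083072260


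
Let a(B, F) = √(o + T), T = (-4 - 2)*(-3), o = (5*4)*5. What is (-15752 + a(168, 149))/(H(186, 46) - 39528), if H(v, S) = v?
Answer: 7876/19671 - √118/39342 ≈ 0.40011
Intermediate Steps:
o = 100 (o = 20*5 = 100)
T = 18 (T = -6*(-3) = 18)
a(B, F) = √118 (a(B, F) = √(100 + 18) = √118)
(-15752 + a(168, 149))/(H(186, 46) - 39528) = (-15752 + √118)/(186 - 39528) = (-15752 + √118)/(-39342) = (-15752 + √118)*(-1/39342) = 7876/19671 - √118/39342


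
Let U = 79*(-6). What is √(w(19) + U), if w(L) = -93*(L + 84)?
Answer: 3*I*√1117 ≈ 100.26*I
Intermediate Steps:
U = -474
w(L) = -7812 - 93*L (w(L) = -93*(84 + L) = -7812 - 93*L)
√(w(19) + U) = √((-7812 - 93*19) - 474) = √((-7812 - 1767) - 474) = √(-9579 - 474) = √(-10053) = 3*I*√1117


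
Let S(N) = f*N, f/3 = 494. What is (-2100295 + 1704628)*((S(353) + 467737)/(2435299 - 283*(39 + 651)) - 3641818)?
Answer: 3227763129246611613/2240029 ≈ 1.4409e+12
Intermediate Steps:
f = 1482 (f = 3*494 = 1482)
S(N) = 1482*N
(-2100295 + 1704628)*((S(353) + 467737)/(2435299 - 283*(39 + 651)) - 3641818) = (-2100295 + 1704628)*((1482*353 + 467737)/(2435299 - 283*(39 + 651)) - 3641818) = -395667*((523146 + 467737)/(2435299 - 283*690) - 3641818) = -395667*(990883/(2435299 - 195270) - 3641818) = -395667*(990883/2240029 - 3641818) = -395667*(-8157776941839/2240029) = 3227763129246611613/2240029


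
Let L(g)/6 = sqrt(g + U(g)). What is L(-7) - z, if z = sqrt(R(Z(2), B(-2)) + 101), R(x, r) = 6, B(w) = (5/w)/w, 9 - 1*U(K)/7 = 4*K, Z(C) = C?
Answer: -sqrt(107) + 36*sqrt(7) ≈ 84.903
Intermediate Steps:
U(K) = 63 - 28*K
B(w) = 5/w**2
L(g) = 6*sqrt(63 - 27*g) (L(g) = 6*sqrt(g + (63 - 28*g)) = 6*sqrt(63 - 27*g))
z = sqrt(107) (z = sqrt(6 + 101) = sqrt(107) ≈ 10.344)
L(-7) - z = 18*sqrt(7 - 3*(-7)) - sqrt(107) = 18*sqrt(7 + 21) - sqrt(107) = 18*sqrt(28) - sqrt(107) = 18*(2*sqrt(7)) - sqrt(107) = 36*sqrt(7) - sqrt(107) = -sqrt(107) + 36*sqrt(7)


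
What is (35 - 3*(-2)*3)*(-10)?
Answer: -530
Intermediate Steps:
(35 - 3*(-2)*3)*(-10) = (35 + 6*3)*(-10) = (35 + 18)*(-10) = 53*(-10) = -530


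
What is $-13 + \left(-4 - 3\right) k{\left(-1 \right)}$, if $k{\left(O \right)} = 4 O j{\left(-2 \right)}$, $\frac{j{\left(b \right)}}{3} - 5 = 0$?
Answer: $407$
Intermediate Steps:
$j{\left(b \right)} = 15$ ($j{\left(b \right)} = 15 + 3 \cdot 0 = 15 + 0 = 15$)
$k{\left(O \right)} = 60 O$ ($k{\left(O \right)} = 4 O 15 = 60 O$)
$-13 + \left(-4 - 3\right) k{\left(-1 \right)} = -13 + \left(-4 - 3\right) 60 \left(-1\right) = -13 - -420 = -13 + 420 = 407$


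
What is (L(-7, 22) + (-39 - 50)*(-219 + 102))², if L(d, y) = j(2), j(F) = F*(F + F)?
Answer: 108597241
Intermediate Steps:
j(F) = 2*F² (j(F) = F*(2*F) = 2*F²)
L(d, y) = 8 (L(d, y) = 2*2² = 2*4 = 8)
(L(-7, 22) + (-39 - 50)*(-219 + 102))² = (8 + (-39 - 50)*(-219 + 102))² = (8 - 89*(-117))² = (8 + 10413)² = 10421² = 108597241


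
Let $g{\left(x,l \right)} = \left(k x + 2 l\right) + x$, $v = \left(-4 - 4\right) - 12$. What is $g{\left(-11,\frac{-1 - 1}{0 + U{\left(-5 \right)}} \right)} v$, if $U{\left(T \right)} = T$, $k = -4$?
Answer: $-676$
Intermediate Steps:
$v = -20$ ($v = -8 - 12 = -20$)
$g{\left(x,l \right)} = - 3 x + 2 l$ ($g{\left(x,l \right)} = \left(- 4 x + 2 l\right) + x = - 3 x + 2 l$)
$g{\left(-11,\frac{-1 - 1}{0 + U{\left(-5 \right)}} \right)} v = \left(\left(-3\right) \left(-11\right) + 2 \frac{-1 - 1}{0 - 5}\right) \left(-20\right) = \left(33 + 2 \left(- \frac{2}{-5}\right)\right) \left(-20\right) = \left(33 + 2 \left(\left(-2\right) \left(- \frac{1}{5}\right)\right)\right) \left(-20\right) = \left(33 + 2 \cdot \frac{2}{5}\right) \left(-20\right) = \left(33 + \frac{4}{5}\right) \left(-20\right) = \frac{169}{5} \left(-20\right) = -676$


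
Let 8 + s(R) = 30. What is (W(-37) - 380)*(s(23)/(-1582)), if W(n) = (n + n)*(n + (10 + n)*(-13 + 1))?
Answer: 237798/791 ≈ 300.63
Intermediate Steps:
W(n) = 2*n*(-120 - 11*n) (W(n) = (2*n)*(n + (10 + n)*(-12)) = (2*n)*(n + (-120 - 12*n)) = (2*n)*(-120 - 11*n) = 2*n*(-120 - 11*n))
s(R) = 22 (s(R) = -8 + 30 = 22)
(W(-37) - 380)*(s(23)/(-1582)) = (-2*(-37)*(120 + 11*(-37)) - 380)*(22/(-1582)) = (-2*(-37)*(120 - 407) - 380)*(22*(-1/1582)) = (-2*(-37)*(-287) - 380)*(-11/791) = (-21238 - 380)*(-11/791) = -21618*(-11/791) = 237798/791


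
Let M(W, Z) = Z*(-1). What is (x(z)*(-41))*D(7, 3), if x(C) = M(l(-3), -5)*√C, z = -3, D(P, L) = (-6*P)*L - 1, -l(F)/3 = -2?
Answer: 26035*I*√3 ≈ 45094.0*I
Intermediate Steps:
l(F) = 6 (l(F) = -3*(-2) = 6)
D(P, L) = -1 - 6*L*P (D(P, L) = -6*L*P - 1 = -1 - 6*L*P)
M(W, Z) = -Z
x(C) = 5*√C (x(C) = (-1*(-5))*√C = 5*√C)
(x(z)*(-41))*D(7, 3) = ((5*√(-3))*(-41))*(-1 - 6*3*7) = ((5*(I*√3))*(-41))*(-1 - 126) = ((5*I*√3)*(-41))*(-127) = -205*I*√3*(-127) = 26035*I*√3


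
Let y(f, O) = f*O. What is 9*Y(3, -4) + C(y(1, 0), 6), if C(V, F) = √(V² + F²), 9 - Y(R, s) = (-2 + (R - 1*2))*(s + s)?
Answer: 15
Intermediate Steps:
Y(R, s) = 9 - 2*s*(-4 + R) (Y(R, s) = 9 - (-2 + (R - 1*2))*(s + s) = 9 - (-2 + (R - 2))*2*s = 9 - (-2 + (-2 + R))*2*s = 9 - (-4 + R)*2*s = 9 - 2*s*(-4 + R))
y(f, O) = O*f
C(V, F) = √(F² + V²)
9*Y(3, -4) + C(y(1, 0), 6) = 9*(9 + 8*(-4) - 2*3*(-4)) + √(6² + (0*1)²) = 9*(9 - 32 + 24) + √(36 + 0²) = 9*1 + √(36 + 0) = 9 + √36 = 9 + 6 = 15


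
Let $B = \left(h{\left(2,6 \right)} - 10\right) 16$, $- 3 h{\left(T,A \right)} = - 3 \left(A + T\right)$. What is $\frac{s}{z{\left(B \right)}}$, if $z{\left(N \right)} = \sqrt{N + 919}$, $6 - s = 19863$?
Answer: $- \frac{19857 \sqrt{887}}{887} \approx -666.73$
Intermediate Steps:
$s = -19857$ ($s = 6 - 19863 = -19857$)
$h{\left(T,A \right)} = A + T$ ($h{\left(T,A \right)} = - \frac{\left(-3\right) \left(A + T\right)}{3} = - \frac{- 3 A - 3 T}{3} = A + T$)
$B = -32$ ($B = \left(\left(6 + 2\right) - 10\right) 16 = \left(8 - 10\right) 16 = \left(-2\right) 16 = -32$)
$z{\left(N \right)} = \sqrt{919 + N}$
$\frac{s}{z{\left(B \right)}} = - \frac{19857}{\sqrt{919 - 32}} = - \frac{19857}{\sqrt{887}} = - 19857 \frac{\sqrt{887}}{887} = - \frac{19857 \sqrt{887}}{887}$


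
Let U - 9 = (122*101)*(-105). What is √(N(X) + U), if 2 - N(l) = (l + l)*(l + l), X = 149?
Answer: I*√1382603 ≈ 1175.8*I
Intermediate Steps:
N(l) = 2 - 4*l² (N(l) = 2 - (l + l)*(l + l) = 2 - 2*l*2*l = 2 - 4*l²)
U = -1293801 (U = 9 + (122*101)*(-105) = 9 + 12322*(-105) = 9 - 1293810 = -1293801)
√(N(X) + U) = √((2 - 4*149²) - 1293801) = √((2 - 4*22201) - 1293801) = √((2 - 88804) - 1293801) = √(-88802 - 1293801) = √(-1382603) = I*√1382603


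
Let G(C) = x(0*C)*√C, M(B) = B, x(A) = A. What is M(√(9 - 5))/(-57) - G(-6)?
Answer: -2/57 ≈ -0.035088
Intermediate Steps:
G(C) = 0 (G(C) = (0*C)*√C = 0*√C = 0)
M(√(9 - 5))/(-57) - G(-6) = √(9 - 5)/(-57) - 1*0 = √4*(-1/57) + 0 = 2*(-1/57) + 0 = -2/57 + 0 = -2/57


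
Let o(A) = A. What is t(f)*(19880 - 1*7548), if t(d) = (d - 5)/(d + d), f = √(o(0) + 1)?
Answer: -24664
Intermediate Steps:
f = 1 (f = √(0 + 1) = √1 = 1)
t(d) = (-5 + d)/(2*d) (t(d) = (-5 + d)/((2*d)) = (-5 + d)*(1/(2*d)) = (-5 + d)/(2*d))
t(f)*(19880 - 1*7548) = ((½)*(-5 + 1)/1)*(19880 - 1*7548) = ((½)*1*(-4))*(19880 - 7548) = -2*12332 = -24664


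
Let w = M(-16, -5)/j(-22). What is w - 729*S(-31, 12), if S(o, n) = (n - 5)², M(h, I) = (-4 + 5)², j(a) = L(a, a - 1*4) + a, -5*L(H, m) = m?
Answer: -3000569/84 ≈ -35721.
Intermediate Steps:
L(H, m) = -m/5
j(a) = ⅘ + 4*a/5 (j(a) = -(a - 1*4)/5 + a = -(a - 4)/5 + a = -(-4 + a)/5 + a = (⅘ - a/5) + a = ⅘ + 4*a/5)
M(h, I) = 1 (M(h, I) = 1² = 1)
S(o, n) = (-5 + n)²
w = -5/84 (w = 1/(⅘ + (⅘)*(-22)) = 1/(⅘ - 88/5) = 1/(-84/5) = 1*(-5/84) = -5/84 ≈ -0.059524)
w - 729*S(-31, 12) = -5/84 - 729*(-5 + 12)² = -5/84 - 729*7² = -5/84 - 729*49 = -5/84 - 35721 = -3000569/84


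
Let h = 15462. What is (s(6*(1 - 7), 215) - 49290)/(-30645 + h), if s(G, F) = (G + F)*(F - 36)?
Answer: 17249/15183 ≈ 1.1361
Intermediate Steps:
s(G, F) = (-36 + F)*(F + G) (s(G, F) = (F + G)*(-36 + F) = (-36 + F)*(F + G))
(s(6*(1 - 7), 215) - 49290)/(-30645 + h) = ((215² - 36*215 - 216*(1 - 7) + 215*(6*(1 - 7))) - 49290)/(-30645 + 15462) = ((46225 - 7740 - 216*(-6) + 215*(6*(-6))) - 49290)/(-15183) = ((46225 - 7740 - 36*(-36) + 215*(-36)) - 49290)*(-1/15183) = ((46225 - 7740 + 1296 - 7740) - 49290)*(-1/15183) = (32041 - 49290)*(-1/15183) = -17249*(-1/15183) = 17249/15183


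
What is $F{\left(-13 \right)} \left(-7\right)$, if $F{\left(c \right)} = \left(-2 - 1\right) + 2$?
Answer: $7$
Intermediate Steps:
$F{\left(c \right)} = -1$ ($F{\left(c \right)} = \left(-2 - 1\right) + 2 = -3 + 2 = -1$)
$F{\left(-13 \right)} \left(-7\right) = \left(-1\right) \left(-7\right) = 7$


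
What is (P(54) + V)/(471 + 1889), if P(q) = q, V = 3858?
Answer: 489/295 ≈ 1.6576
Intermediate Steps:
(P(54) + V)/(471 + 1889) = (54 + 3858)/(471 + 1889) = 3912/2360 = 3912*(1/2360) = 489/295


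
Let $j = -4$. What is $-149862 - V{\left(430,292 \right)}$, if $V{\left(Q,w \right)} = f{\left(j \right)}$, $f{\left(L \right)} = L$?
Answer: $-149858$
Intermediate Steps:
$V{\left(Q,w \right)} = -4$
$-149862 - V{\left(430,292 \right)} = -149862 - -4 = -149862 + 4 = -149858$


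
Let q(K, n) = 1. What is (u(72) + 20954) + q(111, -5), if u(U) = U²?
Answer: 26139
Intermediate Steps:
(u(72) + 20954) + q(111, -5) = (72² + 20954) + 1 = (5184 + 20954) + 1 = 26138 + 1 = 26139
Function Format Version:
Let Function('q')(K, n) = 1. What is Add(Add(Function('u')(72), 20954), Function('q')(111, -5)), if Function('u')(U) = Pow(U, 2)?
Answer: 26139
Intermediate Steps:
Add(Add(Function('u')(72), 20954), Function('q')(111, -5)) = Add(Add(Pow(72, 2), 20954), 1) = Add(Add(5184, 20954), 1) = Add(26138, 1) = 26139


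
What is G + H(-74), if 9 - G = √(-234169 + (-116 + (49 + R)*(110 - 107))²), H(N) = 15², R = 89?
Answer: 234 - I*√145365 ≈ 234.0 - 381.27*I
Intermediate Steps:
H(N) = 225
G = 9 - I*√145365 (G = 9 - √(-234169 + (-116 + (49 + 89)*(110 - 107))²) = 9 - √(-234169 + (-116 + 138*3)²) = 9 - √(-234169 + (-116 + 414)²) = 9 - √(-234169 + 298²) = 9 - √(-234169 + 88804) = 9 - √(-145365) = 9 - I*√145365 ≈ 9.0 - 381.27*I)
G + H(-74) = (9 - I*√145365) + 225 = 234 - I*√145365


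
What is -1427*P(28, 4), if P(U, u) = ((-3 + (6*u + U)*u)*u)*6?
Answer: -7020840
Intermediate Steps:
P(U, u) = 6*u*(-3 + u*(U + 6*u)) (P(U, u) = ((-3 + (U + 6*u)*u)*u)*6 = ((-3 + u*(U + 6*u))*u)*6 = (u*(-3 + u*(U + 6*u)))*6 = 6*u*(-3 + u*(U + 6*u)))
-1427*P(28, 4) = -8562*4*(-3 + 6*4² + 28*4) = -8562*4*(-3 + 6*16 + 112) = -8562*4*(-3 + 96 + 112) = -8562*4*205 = -1427*4920 = -7020840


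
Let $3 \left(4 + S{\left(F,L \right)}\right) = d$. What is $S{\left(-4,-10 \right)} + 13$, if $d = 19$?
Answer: $\frac{46}{3} \approx 15.333$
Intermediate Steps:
$S{\left(F,L \right)} = \frac{7}{3}$ ($S{\left(F,L \right)} = -4 + \frac{1}{3} \cdot 19 = -4 + \frac{19}{3} = \frac{7}{3}$)
$S{\left(-4,-10 \right)} + 13 = \frac{7}{3} + 13 = \frac{46}{3}$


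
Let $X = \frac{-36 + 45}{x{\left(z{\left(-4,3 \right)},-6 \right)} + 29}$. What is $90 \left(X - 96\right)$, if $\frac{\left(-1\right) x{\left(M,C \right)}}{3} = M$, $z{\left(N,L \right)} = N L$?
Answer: $- \frac{112158}{13} \approx -8627.5$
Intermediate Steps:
$z{\left(N,L \right)} = L N$
$x{\left(M,C \right)} = - 3 M$
$X = \frac{9}{65}$ ($X = \frac{-36 + 45}{- 3 \cdot 3 \left(-4\right) + 29} = \frac{9}{\left(-3\right) \left(-12\right) + 29} = \frac{9}{36 + 29} = \frac{9}{65} \approx 0.13846$)
$90 \left(X - 96\right) = 90 \left(\frac{9}{65} - 96\right) = 90 \left(- \frac{6231}{65}\right) = - \frac{112158}{13}$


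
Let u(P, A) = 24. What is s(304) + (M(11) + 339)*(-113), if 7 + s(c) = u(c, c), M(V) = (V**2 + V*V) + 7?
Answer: -66427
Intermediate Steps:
M(V) = 7 + 2*V**2 (M(V) = (V**2 + V**2) + 7 = 2*V**2 + 7 = 7 + 2*V**2)
s(c) = 17 (s(c) = -7 + 24 = 17)
s(304) + (M(11) + 339)*(-113) = 17 + ((7 + 2*11**2) + 339)*(-113) = 17 + ((7 + 2*121) + 339)*(-113) = 17 + ((7 + 242) + 339)*(-113) = 17 + (249 + 339)*(-113) = 17 + 588*(-113) = 17 - 66444 = -66427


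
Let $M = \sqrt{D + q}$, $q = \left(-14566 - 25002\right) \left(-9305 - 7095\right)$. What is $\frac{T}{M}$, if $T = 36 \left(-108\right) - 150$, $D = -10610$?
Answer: $- \frac{673 \sqrt{72100510}}{36050255} \approx -0.15852$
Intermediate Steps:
$q = 648915200$ ($q = \left(-39568\right) \left(-16400\right) = 648915200$)
$T = -4038$ ($T = -3888 - 150 = -4038$)
$M = 3 \sqrt{72100510}$ ($M = \sqrt{-10610 + 648915200} = \sqrt{648904590} = 3 \sqrt{72100510} \approx 25474.0$)
$\frac{T}{M} = - \frac{4038}{3 \sqrt{72100510}} = - 4038 \frac{\sqrt{72100510}}{216301530} = - \frac{673 \sqrt{72100510}}{36050255}$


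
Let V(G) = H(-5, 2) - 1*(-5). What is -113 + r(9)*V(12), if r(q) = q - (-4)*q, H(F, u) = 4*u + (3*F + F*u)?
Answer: -653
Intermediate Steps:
H(F, u) = 3*F + 4*u + F*u
r(q) = 5*q (r(q) = q + 4*q = 5*q)
V(G) = -12 (V(G) = (3*(-5) + 4*2 - 5*2) - 1*(-5) = (-15 + 8 - 10) + 5 = -17 + 5 = -12)
-113 + r(9)*V(12) = -113 + (5*9)*(-12) = -113 + 45*(-12) = -113 - 540 = -653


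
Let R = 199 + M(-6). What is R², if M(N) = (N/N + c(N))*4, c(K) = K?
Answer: 32041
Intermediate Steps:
M(N) = 4 + 4*N (M(N) = (N/N + N)*4 = (1 + N)*4 = 4 + 4*N)
R = 179 (R = 199 + (4 + 4*(-6)) = 199 + (4 - 24) = 199 - 20 = 179)
R² = 179² = 32041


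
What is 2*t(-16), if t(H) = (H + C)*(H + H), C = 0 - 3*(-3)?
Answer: 448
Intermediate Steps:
C = 9 (C = 0 + 9 = 9)
t(H) = 2*H*(9 + H) (t(H) = (H + 9)*(H + H) = (9 + H)*(2*H) = 2*H*(9 + H))
2*t(-16) = 2*(2*(-16)*(9 - 16)) = 2*(2*(-16)*(-7)) = 2*224 = 448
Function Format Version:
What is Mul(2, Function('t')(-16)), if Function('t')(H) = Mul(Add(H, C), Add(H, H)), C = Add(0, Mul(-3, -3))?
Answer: 448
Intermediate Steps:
C = 9 (C = Add(0, 9) = 9)
Function('t')(H) = Mul(2, H, Add(9, H)) (Function('t')(H) = Mul(Add(H, 9), Add(H, H)) = Mul(Add(9, H), Mul(2, H)) = Mul(2, H, Add(9, H)))
Mul(2, Function('t')(-16)) = Mul(2, Mul(2, -16, Add(9, -16))) = Mul(2, Mul(2, -16, -7)) = Mul(2, 224) = 448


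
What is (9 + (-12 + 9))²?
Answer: 36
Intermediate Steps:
(9 + (-12 + 9))² = (9 - 3)² = 6² = 36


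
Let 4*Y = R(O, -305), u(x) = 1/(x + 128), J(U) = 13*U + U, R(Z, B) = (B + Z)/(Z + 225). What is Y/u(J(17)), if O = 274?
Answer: -5673/998 ≈ -5.6844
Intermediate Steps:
R(Z, B) = (B + Z)/(225 + Z)
J(U) = 14*U
u(x) = 1/(128 + x)
Y = -31/1996 (Y = ((-305 + 274)/(225 + 274))/4 = (-31/499)/4 = ((1/499)*(-31))/4 = (1/4)*(-31/499) = -31/1996 ≈ -0.015531)
Y/u(J(17)) = -31/(1996*(1/(128 + 14*17))) = -31/(1996*(1/(128 + 238))) = -31/(1996*(1/366)) = -31/(1996*1/366) = -31/1996*366 = -5673/998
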